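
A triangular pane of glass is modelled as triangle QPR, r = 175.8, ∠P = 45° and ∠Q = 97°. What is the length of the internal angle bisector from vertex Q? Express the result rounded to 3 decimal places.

124.542

The third angle is ∠R = 180° − ∠Q − ∠P = 38.00°.
Law of sines: q = r·sin Q/sin R ≈ 283.42.
Law of sines: p = r·sin P/sin R ≈ 201.91.
The bisector from Q has length 2·p·r·cos(∠Q/2)/(p+r) ≈ 124.54.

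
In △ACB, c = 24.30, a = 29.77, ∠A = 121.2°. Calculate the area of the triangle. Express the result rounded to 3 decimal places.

90.670

Law of sines: sin C = c·sin A/a ≈ 0.69820.
Since a ≥ c, only the acute value applies: ∠C ≈ 44.28°.
Then ∠B = 180° − ∠A − ∠C ≈ 14.52°.
Law of sines gives b = a·sin B/sin A ≈ 8.7244.
Area = ½·a·c·sin B ≈ 90.67.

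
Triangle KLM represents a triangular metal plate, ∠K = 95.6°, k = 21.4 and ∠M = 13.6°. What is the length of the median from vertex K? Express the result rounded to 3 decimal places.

10.221

The third angle is ∠L = 180° − ∠M − ∠K = 70.80°.
Law of sines: l = k·sin L/sin K ≈ 20.307.
Law of sines: m = k·sin M/sin K ≈ 5.0562.
Median from K: ½√(2·l² + 2·m² − k²) ≈ 10.221.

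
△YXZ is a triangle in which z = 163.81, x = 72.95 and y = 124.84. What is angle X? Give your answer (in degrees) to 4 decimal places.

By the law of cosines, cos X = (z² + y² − x²) / (2·z·y) ≈ 0.90702, so ∠X ≈ 24.90°.

∠X ≈ 24.9038°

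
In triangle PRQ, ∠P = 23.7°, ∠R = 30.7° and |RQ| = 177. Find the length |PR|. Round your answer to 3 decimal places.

358.054

The third angle is ∠Q = 180° − ∠P − ∠R = 125.60°.
Law of sines: |PR| = |RQ|·sin Q/sin P ≈ 358.05.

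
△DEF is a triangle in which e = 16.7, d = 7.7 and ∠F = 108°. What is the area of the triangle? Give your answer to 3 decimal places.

area ≈ 61.148

Area = ½·d·e·sin F ≈ 61.148.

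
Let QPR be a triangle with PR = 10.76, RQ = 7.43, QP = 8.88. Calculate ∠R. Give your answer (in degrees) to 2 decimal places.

∠R ≈ 54.82°

By the law of cosines, cos R = (PR² + RQ² − QP²) / (2·PR·RQ) ≈ 0.57618, so ∠R ≈ 54.82°.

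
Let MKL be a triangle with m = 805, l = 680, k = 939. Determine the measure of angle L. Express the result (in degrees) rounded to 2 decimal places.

∠L ≈ 45.09°

By the law of cosines, cos L = (m² + k² − l²) / (2·m·k) ≈ 0.70601, so ∠L ≈ 45.09°.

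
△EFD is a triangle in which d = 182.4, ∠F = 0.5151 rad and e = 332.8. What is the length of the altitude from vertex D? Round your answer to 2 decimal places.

h_D ≈ 163.94

By the law of cosines, f² = d² + e² − 2·d·e·cos F = 38373, so f ≈ 195.89.
Area = ½·d·e·sin F ≈ 14952.
The altitude from D has length 2·area/d ≈ 163.94.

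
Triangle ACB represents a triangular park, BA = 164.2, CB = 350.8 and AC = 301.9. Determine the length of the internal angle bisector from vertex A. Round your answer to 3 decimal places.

By the law of cosines, cos A = (BA² + AC² − CB²) / (2·BA·AC) ≈ -0.04998, so ∠A ≈ 1.621 rad.
The bisector from A has length 2·BA·AC·cos(∠A/2)/(BA+AC) ≈ 146.6.

t_A ≈ 146.601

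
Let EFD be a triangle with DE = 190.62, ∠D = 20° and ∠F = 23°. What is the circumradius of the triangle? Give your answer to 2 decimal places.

The third angle is ∠E = 180° − ∠F − ∠D = 137.00°.
Law of sines: FD = DE·sin E/sin F ≈ 332.72.
Law of sines: EF = DE·sin D/sin F ≈ 166.86.
Circumradius = DE/(2 sin F) ≈ 243.93.

R ≈ 243.93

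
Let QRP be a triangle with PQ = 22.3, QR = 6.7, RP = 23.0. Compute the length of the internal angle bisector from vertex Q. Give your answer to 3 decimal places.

t_Q ≈ 7.445

By the law of cosines, cos Q = (PQ² + QR² − RP²) / (2·PQ·QR) ≈ 0.04411, so ∠Q ≈ 87.47°.
The bisector from Q has length 2·PQ·QR·cos(∠Q/2)/(PQ+QR) ≈ 7.4451.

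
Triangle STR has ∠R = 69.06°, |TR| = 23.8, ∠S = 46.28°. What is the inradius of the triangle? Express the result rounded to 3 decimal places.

The third angle is ∠T = 180° − ∠R − ∠S = 64.66°.
Law of sines: |RS| = |TR|·sin T/sin S ≈ 29.762.
Law of sines: |ST| = |TR|·sin R/sin S ≈ 30.756.
Area = ½·|TR|·|RS|·sin R ≈ 330.78.
Semiperimeter s = (23.8+29.762+30.756)/2 = 42.159.
Inradius = area/s = 330.78/42.159 ≈ 7.846.

r ≈ 7.846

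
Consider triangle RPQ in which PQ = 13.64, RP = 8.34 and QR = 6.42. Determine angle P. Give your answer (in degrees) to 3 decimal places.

By the law of cosines, cos P = (RP² + PQ² − QR²) / (2·RP·PQ) ≈ 0.94231, so ∠P ≈ 19.56°.

∠P ≈ 19.558°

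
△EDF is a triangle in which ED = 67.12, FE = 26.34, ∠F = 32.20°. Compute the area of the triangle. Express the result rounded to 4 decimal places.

area ≈ 617.0541

Law of sines: sin D = FE·sin F/ED ≈ 0.20912.
Since ED ≥ FE, only the acute value applies: ∠D ≈ 12.07°.
Then ∠E = 180° − ∠F − ∠D ≈ 135.73°.
Law of sines gives DF = ED·sin E/sin F ≈ 87.925.
Area = ½·ED·FE·sin E ≈ 617.05.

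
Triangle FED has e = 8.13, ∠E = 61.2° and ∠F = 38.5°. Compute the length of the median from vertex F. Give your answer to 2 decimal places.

The third angle is ∠D = 180° − ∠F − ∠E = 80.30°.
Law of sines: f = e·sin F/sin E ≈ 5.7754.
Law of sines: d = e·sin D/sin E ≈ 9.1449.
Median from F: ½√(2·e² + 2·d² − f²) ≈ 8.1563.

m_F ≈ 8.16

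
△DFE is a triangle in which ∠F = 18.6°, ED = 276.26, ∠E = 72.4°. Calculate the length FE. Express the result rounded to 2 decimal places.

866.00

The third angle is ∠D = 180° − ∠F − ∠E = 89.00°.
Law of sines: FE = ED·sin D/sin F ≈ 866.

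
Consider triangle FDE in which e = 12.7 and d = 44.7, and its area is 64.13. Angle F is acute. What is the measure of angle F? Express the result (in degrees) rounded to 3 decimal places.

13.058

From area = ½·d·e·sin F, we get sin F = 2·area/(d·e) ≈ 0.22593.
Taking the acute solution, ∠F ≈ 13.06°.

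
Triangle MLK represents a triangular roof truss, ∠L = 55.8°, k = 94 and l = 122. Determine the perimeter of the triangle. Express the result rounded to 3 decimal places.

Law of sines: sin K = k·sin L/l ≈ 0.63726.
Since l ≥ k, only the acute value applies: ∠K ≈ 39.59°.
Then ∠M = 180° − ∠L − ∠K ≈ 84.61°.
Law of sines gives m = l·sin M/sin L ≈ 146.86.
Semiperimeter s = (146.86+122+94)/2 = 181.43.
Perimeter = 146.86 + 122 + 94 = 362.86.

perimeter ≈ 362.855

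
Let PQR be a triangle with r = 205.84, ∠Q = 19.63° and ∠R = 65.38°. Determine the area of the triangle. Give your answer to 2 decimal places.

The third angle is ∠P = 180° − ∠Q − ∠R = 94.99°.
Law of sines: p = r·sin P/sin R ≈ 225.57.
Law of sines: q = r·sin Q/sin R ≈ 76.066.
Area = ½·r·p·sin Q ≈ 7799.

7799.04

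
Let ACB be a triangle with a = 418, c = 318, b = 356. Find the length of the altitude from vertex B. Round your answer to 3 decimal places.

Semiperimeter s = (418 + 318 + 356)/2 = 546.
Heron's formula: area = √(546·128·228·190) ≈ 55023.
The altitude from B has length 2·area/b ≈ 309.12.

h_B ≈ 309.119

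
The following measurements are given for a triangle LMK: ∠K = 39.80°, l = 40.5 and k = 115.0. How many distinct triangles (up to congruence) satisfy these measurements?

l·sin K = 40.5·sin(39.80°) ≈ 25.92.
Since k ≥ l, exactly one triangle exists.

1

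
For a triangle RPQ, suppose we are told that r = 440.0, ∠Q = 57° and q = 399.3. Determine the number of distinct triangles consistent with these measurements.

r·sin Q = 440.0·sin(57°) ≈ 369.
Since r sin Q < q < r (369 < 399.3 < 440.0), two triangles exist.

2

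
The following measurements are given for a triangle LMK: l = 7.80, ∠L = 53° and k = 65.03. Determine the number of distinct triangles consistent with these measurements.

0

k·sin L = 65.03·sin(53°) ≈ 51.94.
Since l = 7.80 < 51.94 = k sin L, no triangle exists.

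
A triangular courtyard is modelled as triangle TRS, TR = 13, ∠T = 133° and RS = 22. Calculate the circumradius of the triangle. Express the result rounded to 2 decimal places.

Law of sines: sin S = TR·sin T/RS ≈ 0.43216.
Since RS ≥ TR, only the acute value applies: ∠S ≈ 25.60°.
Then ∠R = 180° − ∠T − ∠S ≈ 21.40°.
Law of sines gives ST = RS·sin R/sin T ≈ 10.974.
Circumradius = RS/(2 sin T) ≈ 15.041.

15.04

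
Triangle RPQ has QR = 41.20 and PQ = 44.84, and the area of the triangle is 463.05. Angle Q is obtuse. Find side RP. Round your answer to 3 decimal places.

83.097

From area = ½·PQ·QR·sin Q, we get sin Q = 2·area/(PQ·QR) ≈ 0.50130.
Taking the obtuse solution, ∠Q ≈ 2.616 rad.
Law of cosines then gives RP ≈ 83.097.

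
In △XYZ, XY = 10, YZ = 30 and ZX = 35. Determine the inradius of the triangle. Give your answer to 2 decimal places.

Semiperimeter s = (30 + 35 + 10)/2 = 37.5.
Heron's formula: area = √(37.5·7.5·2.5·27.5) ≈ 139.05.
Inradius = area/s = 139.05/37.5 ≈ 3.7081.

3.71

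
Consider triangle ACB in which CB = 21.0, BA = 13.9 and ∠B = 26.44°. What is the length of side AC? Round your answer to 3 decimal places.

By the law of cosines, AC² = CB² + BA² − 2·CB·BA·cos B = 111.47, so AC ≈ 10.558.

10.558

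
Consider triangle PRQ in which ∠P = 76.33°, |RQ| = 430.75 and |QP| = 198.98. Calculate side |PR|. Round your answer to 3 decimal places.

431.945

Law of sines: sin R = |QP|·sin P/|RQ| ≈ 0.44885.
Since |RQ| ≥ |QP|, only the acute value applies: ∠R ≈ 26.67°.
Then ∠Q = 180° − ∠P − ∠R ≈ 77.00°.
Law of sines gives |PR| = |RQ|·sin Q/sin P ≈ 431.95.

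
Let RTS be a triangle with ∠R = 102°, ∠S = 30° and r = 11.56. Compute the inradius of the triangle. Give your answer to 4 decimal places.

The third angle is ∠T = 180° − ∠S − ∠R = 48.00°.
Law of sines: t = r·sin T/sin R ≈ 8.7827.
Law of sines: s = r·sin S/sin R ≈ 5.9091.
Area = ½·r·t·sin S ≈ 25.382.
Semiperimeter p = (11.56+8.7827+5.9091)/2 = 13.126.
Inradius = area/p = 25.382/13.126 ≈ 1.9337.

1.9337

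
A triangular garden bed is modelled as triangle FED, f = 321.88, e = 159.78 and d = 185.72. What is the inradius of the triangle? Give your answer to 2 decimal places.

Semiperimeter s = (321.88 + 159.78 + 185.72)/2 = 333.69.
Heron's formula: area = √(333.69·11.81·173.91·147.97) ≈ 10070.
Inradius = area/s = 10070/333.69 ≈ 30.179.

r ≈ 30.18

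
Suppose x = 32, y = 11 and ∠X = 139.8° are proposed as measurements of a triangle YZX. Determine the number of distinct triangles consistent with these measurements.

y·sin X = 11·sin(139.8°) ≈ 7.1.
Since ∠X is not acute, a triangle exists only if x > y; here x > y, so there is exactly one triangle.

1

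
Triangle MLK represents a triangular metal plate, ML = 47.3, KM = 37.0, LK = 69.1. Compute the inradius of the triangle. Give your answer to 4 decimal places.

r ≈ 10.7542

Semiperimeter s = (69.1 + 37 + 47.3)/2 = 76.7.
Heron's formula: area = √(76.7·7.6·39.7·29.4) ≈ 824.85.
Inradius = area/s = 824.85/76.7 ≈ 10.754.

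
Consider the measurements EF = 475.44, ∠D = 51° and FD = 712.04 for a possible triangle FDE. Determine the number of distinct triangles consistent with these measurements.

0

FD·sin D = 712.04·sin(51°) ≈ 553.4.
Since EF = 475.44 < 553.4 = FD sin D, no triangle exists.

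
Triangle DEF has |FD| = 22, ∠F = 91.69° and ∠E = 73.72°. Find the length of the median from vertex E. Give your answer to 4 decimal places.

m_E ≈ 12.5729

The third angle is ∠D = 180° − ∠E − ∠F = 14.59°.
Law of sines: |EF| = |FD|·sin D/sin E ≈ 5.7733.
Law of sines: |DE| = |FD|·sin F/sin E ≈ 22.909.
Median from E: ½√(2·|DE|² + 2·|EF|² − |FD|²) ≈ 12.573.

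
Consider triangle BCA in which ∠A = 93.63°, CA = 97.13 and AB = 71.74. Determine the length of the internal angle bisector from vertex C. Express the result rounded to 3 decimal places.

t_C ≈ 103.976

By the law of cosines, BC² = CA² + AB² − 2·CA·AB·cos A = 15463, so BC ≈ 124.35.
Law of cosines again: cos C = (BC² + CA² − AB²)/(2·BC·CA) ≈ 0.81762, so ∠C ≈ 35.15°.
The bisector from C has length 2·BC·CA·cos(∠C/2)/(BC+CA) ≈ 103.98.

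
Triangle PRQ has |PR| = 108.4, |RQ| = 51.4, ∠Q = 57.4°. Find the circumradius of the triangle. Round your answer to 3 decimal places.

Law of sines: sin P = |RQ|·sin Q/|PR| ≈ 0.39947.
Since |PR| ≥ |RQ|, only the acute value applies: ∠P ≈ 23.54°.
Then ∠R = 180° − ∠Q − ∠P ≈ 99.06°.
Law of sines gives |QP| = |PR|·sin R/sin Q ≈ 127.07.
Circumradius = |PR|/(2 sin Q) ≈ 64.336.

64.336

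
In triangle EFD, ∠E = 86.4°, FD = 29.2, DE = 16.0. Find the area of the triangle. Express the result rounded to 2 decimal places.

Law of sines: sin F = DE·sin E/FD ≈ 0.54686.
Since FD ≥ DE, only the acute value applies: ∠F ≈ 33.15°.
Then ∠D = 180° − ∠E − ∠F ≈ 60.45°.
Law of sines gives EF = FD·sin D/sin E ≈ 25.452.
Area = ½·FD·DE·sin D ≈ 203.21.

area ≈ 203.21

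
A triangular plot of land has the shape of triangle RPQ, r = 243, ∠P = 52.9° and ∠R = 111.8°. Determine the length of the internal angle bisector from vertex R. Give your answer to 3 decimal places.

58.185

The third angle is ∠Q = 180° − ∠R − ∠P = 15.30°.
Law of sines: p = r·sin P/sin R ≈ 208.74.
Law of sines: q = r·sin Q/sin R ≈ 69.06.
The bisector from R has length 2·p·q·cos(∠R/2)/(p+q) ≈ 58.185.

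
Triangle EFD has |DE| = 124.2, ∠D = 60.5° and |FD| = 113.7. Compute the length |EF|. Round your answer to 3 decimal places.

By the law of cosines, |EF|² = |FD|² + |DE|² − 2·|FD|·|DE|·cos D = 14446, so |EF| ≈ 120.19.

120.191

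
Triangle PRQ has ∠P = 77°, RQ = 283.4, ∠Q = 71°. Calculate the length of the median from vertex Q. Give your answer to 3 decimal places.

The third angle is ∠R = 180° − ∠Q − ∠P = 32.00°.
Law of sines: QP = RQ·sin R/sin P ≈ 154.13.
Law of sines: PR = RQ·sin Q/sin P ≈ 275.01.
Median from Q: ½√(2·RQ² + 2·QP² − PR²) ≈ 182.01.

m_Q ≈ 182.012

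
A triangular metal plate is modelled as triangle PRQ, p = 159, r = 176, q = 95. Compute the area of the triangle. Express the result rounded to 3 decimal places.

area ≈ 7506.477

Semiperimeter s = (159 + 176 + 95)/2 = 215.
Heron's formula: area = √(215·56·39·120) ≈ 7506.5.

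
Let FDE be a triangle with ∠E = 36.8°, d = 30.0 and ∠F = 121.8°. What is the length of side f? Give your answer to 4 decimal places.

The third angle is ∠D = 180° − ∠E − ∠F = 21.40°.
Law of sines: f = d·sin F/sin D ≈ 69.878.

69.8778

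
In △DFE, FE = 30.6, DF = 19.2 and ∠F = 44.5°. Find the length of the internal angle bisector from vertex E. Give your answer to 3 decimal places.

By the law of cosines, ED² = DF² + FE² − 2·DF·FE·cos F = 466.9, so ED ≈ 21.608.
Law of cosines again: cos E = (FE² + ED² − DF²)/(2·FE·ED) ≈ 0.78238, so ∠E ≈ 38.52°.
The bisector from E has length 2·FE·ED·cos(∠E/2)/(FE+ED) ≈ 23.912.

23.912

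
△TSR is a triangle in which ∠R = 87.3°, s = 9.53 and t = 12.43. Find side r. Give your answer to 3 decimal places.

15.302

By the law of cosines, r² = t² + s² − 2·t·s·cos R = 234.17, so r ≈ 15.302.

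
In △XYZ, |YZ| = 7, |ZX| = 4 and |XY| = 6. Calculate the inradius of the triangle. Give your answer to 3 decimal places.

Semiperimeter s = (7 + 4 + 6)/2 = 8.5.
Heron's formula: area = √(8.5·1.5·4.5·2.5) ≈ 11.977.
Inradius = area/s = 11.977/8.5 ≈ 1.409.

r ≈ 1.409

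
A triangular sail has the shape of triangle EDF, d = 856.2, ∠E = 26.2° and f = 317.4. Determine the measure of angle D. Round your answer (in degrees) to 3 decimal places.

By the law of cosines, e² = d² + f² − 2·d·f·cos E = 3.4615e+05, so e ≈ 588.34.
Law of cosines again: cos D = (f² + e² − d²)/(2·f·e) ≈ -0.76628, so ∠D ≈ 140.02°.

∠D ≈ 140.021°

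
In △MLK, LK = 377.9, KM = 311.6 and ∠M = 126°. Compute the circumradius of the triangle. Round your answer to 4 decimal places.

Law of sines: sin L = KM·sin M/LK ≈ 0.66708.
Since LK ≥ KM, only the acute value applies: ∠L ≈ 41.84°.
Then ∠K = 180° − ∠M − ∠L ≈ 12.16°.
Law of sines gives ML = LK·sin K/sin M ≈ 98.376.
Circumradius = LK/(2 sin M) ≈ 233.56.

233.5550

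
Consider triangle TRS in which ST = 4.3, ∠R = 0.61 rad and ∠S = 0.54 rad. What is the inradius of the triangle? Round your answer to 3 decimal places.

r ≈ 1.009

The third angle is ∠T = π − ∠R − ∠S = 1.992 rad.
Law of sines: RS = ST·sin T/sin R ≈ 6.8513.
Law of sines: TR = ST·sin S/sin R ≈ 3.8592.
Area = ½·ST·RS·sin S ≈ 7.5734.
Semiperimeter s = (6.8513+4.3+3.8592)/2 = 7.5052.
Inradius = area/s = 7.5734/7.5052 ≈ 1.0091.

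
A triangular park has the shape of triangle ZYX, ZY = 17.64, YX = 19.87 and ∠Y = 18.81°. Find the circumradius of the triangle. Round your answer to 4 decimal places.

By the law of cosines, XZ² = ZY² + YX² − 2·ZY·YX·cos Y = 42.412, so XZ ≈ 6.5124.
Area = ½·ZY·YX·sin Y ≈ 56.507.
Circumradius = XZ/(2 sin Y) ≈ 10.099.

10.0990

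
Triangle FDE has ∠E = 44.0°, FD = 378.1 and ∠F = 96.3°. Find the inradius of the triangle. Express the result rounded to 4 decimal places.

The third angle is ∠D = 180° − ∠E − ∠F = 39.70°.
Law of sines: DE = FD·sin F/sin E ≈ 541.01.
Law of sines: EF = FD·sin D/sin E ≈ 347.68.
Area = ½·FD·DE·sin D ≈ 65332.
Semiperimeter s = (541.01+347.68+378.1)/2 = 633.39.
Inradius = area/s = 65332/633.39 ≈ 103.15.

r ≈ 103.1455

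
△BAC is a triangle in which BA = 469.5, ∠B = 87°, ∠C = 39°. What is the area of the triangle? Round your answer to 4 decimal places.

141491.8564

The third angle is ∠A = 180° − ∠C − ∠B = 54.00°.
Law of sines: AC = BA·sin B/sin C ≈ 745.02.
Law of sines: CB = BA·sin A/sin C ≈ 603.56.
Area = ½·BA·AC·sin A ≈ 1.4149e+05.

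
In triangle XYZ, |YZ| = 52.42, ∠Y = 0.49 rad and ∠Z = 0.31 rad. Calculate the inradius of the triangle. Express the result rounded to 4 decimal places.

The third angle is ∠X = π − ∠Y − ∠Z = 2.342 rad.
Law of sines: |ZX| = |YZ|·sin Y/sin X ≈ 34.39.
Law of sines: |XY| = |YZ|·sin Z/sin X ≈ 22.292.
Area = ½·|YZ|·|ZX|·sin Z ≈ 274.97.
Semiperimeter s = (52.42+34.39+22.292)/2 = 54.551.
Inradius = area/s = 274.97/54.551 ≈ 5.0406.

r ≈ 5.0406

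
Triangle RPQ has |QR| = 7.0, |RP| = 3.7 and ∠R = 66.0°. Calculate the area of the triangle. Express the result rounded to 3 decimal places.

11.830

Area = ½·|QR|·|RP|·sin R ≈ 11.83.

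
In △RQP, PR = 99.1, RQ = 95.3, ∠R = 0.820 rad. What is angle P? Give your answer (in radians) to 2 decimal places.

∠P ≈ 1.12 rad

By the law of cosines, QP² = PR² + RQ² − 2·PR·RQ·cos R = 6016.8, so QP ≈ 77.568.
Law of cosines again: cos P = (QP² + PR² − RQ²)/(2·QP·PR) ≈ 0.43941, so ∠P ≈ 1.116 rad.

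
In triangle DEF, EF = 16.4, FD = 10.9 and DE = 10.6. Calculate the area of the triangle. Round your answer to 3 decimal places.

area ≈ 56.992

Semiperimeter s = (16.4 + 10.9 + 10.6)/2 = 18.95.
Heron's formula: area = √(18.95·2.55·8.05·8.35) ≈ 56.992.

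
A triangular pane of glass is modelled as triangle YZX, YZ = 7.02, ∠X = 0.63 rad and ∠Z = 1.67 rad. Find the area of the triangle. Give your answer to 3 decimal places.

area ≈ 31.035

The third angle is ∠Y = π − ∠Z − ∠X = 0.842 rad.
Law of sines: ZX = YZ·sin Y/sin X ≈ 8.8855.
Law of sines: XY = YZ·sin Z/sin X ≈ 11.857.
Area = ½·YZ·ZX·sin Z ≈ 31.035.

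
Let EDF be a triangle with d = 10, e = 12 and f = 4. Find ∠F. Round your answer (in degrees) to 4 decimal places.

∠F ≈ 18.1949°

By the law of cosines, cos F = (e² + d² − f²) / (2·e·d) ≈ 0.95000, so ∠F ≈ 18.19°.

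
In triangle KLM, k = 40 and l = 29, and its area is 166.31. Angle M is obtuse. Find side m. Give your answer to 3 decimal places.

68.290

From area = ½·k·l·sin M, we get sin M = 2·area/(k·l) ≈ 0.28674.
Taking the obtuse solution, ∠M ≈ 163.34°.
Law of cosines then gives m ≈ 68.29.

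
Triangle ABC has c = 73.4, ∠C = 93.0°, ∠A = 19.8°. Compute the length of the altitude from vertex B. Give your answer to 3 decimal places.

The third angle is ∠B = 180° − ∠C − ∠A = 67.20°.
Law of sines: a = c·sin A/sin C ≈ 24.897.
Law of sines: b = c·sin B/sin C ≈ 67.758.
Area = ½·c·a·sin B ≈ 842.34.
The altitude from B has length 2·area/b ≈ 24.863.

h_B ≈ 24.863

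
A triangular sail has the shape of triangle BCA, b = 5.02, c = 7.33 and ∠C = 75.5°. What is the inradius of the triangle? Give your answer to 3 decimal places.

1.717

Law of sines: sin B = b·sin C/c ≈ 0.66304.
Since c ≥ b, only the acute value applies: ∠B ≈ 41.53°.
Then ∠A = 180° − ∠C − ∠B ≈ 62.97°.
Law of sines gives a = c·sin A/sin C ≈ 6.744.
Area = ½·c·b·sin A ≈ 16.388.
Semiperimeter s = (5.02+7.33+6.744)/2 = 9.547.
Inradius = area/s = 16.388/9.547 ≈ 1.7166.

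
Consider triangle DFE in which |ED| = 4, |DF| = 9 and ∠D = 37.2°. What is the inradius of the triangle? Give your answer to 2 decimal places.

By the law of cosines, |FE|² = |ED|² + |DF|² − 2·|ED|·|DF|·cos D = 39.65, so |FE| ≈ 6.2968.
Area = ½·|ED|·|DF|·sin D ≈ 10.883.
Semiperimeter s = (6.2968+4+9)/2 = 9.6484.
Inradius = area/s = 10.883/9.6484 ≈ 1.1279.

1.13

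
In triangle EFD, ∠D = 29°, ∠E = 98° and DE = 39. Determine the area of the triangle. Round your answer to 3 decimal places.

The third angle is ∠F = 180° − ∠D − ∠E = 53.00°.
Law of sines: FD = DE·sin E/sin F ≈ 48.358.
Law of sines: EF = DE·sin D/sin F ≈ 23.675.
Area = ½·DE·FD·sin D ≈ 457.17.

area ≈ 457.167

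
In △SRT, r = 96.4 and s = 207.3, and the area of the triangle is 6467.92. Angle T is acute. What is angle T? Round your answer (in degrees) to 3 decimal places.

∠T ≈ 40.340°

From area = ½·s·r·sin T, we get sin T = 2·area/(s·r) ≈ 0.64732.
Taking the acute solution, ∠T ≈ 40.34°.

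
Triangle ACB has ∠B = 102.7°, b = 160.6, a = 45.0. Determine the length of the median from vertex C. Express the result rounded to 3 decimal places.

Law of sines: sin A = a·sin B/b ≈ 0.27334.
Since b ≥ a, only the acute value applies: ∠A ≈ 15.86°.
Then ∠C = 180° − ∠B − ∠A ≈ 61.44°.
Law of sines gives c = b·sin C/sin B ≈ 144.59.
Median from C: ½√(2·b² + 2·a² − c²) ≈ 93.178.

93.178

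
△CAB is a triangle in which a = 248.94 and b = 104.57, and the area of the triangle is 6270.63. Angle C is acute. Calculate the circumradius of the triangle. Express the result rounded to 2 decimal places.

171.43

From area = ½·a·b·sin C, we get sin C = 2·area/(a·b) ≈ 0.48177.
Taking the acute solution, ∠C ≈ 28.80°.
Law of cosines then gives c ≈ 165.18.
Circumradius = c/(2 sin C) ≈ 171.43.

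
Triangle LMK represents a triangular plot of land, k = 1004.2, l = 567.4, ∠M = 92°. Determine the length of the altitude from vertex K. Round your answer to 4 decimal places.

By the law of cosines, m² = k² + l² − 2·k·l·cos M = 1.3701e+06, so m ≈ 1170.5.
Area = ½·k·l·sin M ≈ 2.8472e+05.
The altitude from K has length 2·area/k ≈ 567.05.

h_K ≈ 567.0544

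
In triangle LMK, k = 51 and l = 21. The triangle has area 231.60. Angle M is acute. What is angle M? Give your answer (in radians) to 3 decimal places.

From area = ½·k·l·sin M, we get sin M = 2·area/(k·l) ≈ 0.43249.
Taking the acute solution, ∠M ≈ 0.447 rad.

0.447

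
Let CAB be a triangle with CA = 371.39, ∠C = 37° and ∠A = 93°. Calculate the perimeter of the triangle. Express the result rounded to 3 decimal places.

The third angle is ∠B = 180° − ∠C − ∠A = 50.00°.
Law of sines: AB = CA·sin C/sin B ≈ 291.77.
Law of sines: BC = CA·sin A/sin B ≈ 484.15.
Semiperimeter s = (291.77+484.15+371.39)/2 = 573.65.
Perimeter = 291.77 + 484.15 + 371.39 = 1147.3.

perimeter ≈ 1147.310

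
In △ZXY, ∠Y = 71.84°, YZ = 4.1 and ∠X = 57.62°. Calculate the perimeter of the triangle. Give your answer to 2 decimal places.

12.46

The third angle is ∠Z = 180° − ∠X − ∠Y = 50.54°.
Law of sines: XY = YZ·sin Z/sin X ≈ 3.7483.
Law of sines: ZX = YZ·sin Y/sin X ≈ 4.613.
Semiperimeter s = (3.7483+4.1+4.613)/2 = 6.2307.
Perimeter = 3.7483 + 4.1 + 4.613 = 12.461.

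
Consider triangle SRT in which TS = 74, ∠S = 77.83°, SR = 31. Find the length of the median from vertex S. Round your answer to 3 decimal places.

By the law of cosines, RT² = TS² + SR² − 2·TS·SR·cos S = 5469.8, so RT ≈ 73.958.
Median from S: ½√(2·TS² + 2·SR² − RT²) ≈ 43.024.

m_S ≈ 43.024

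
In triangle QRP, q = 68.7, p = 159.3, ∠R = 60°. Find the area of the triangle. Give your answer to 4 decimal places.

Area = ½·p·q·sin R ≈ 4738.9.

area ≈ 4738.8520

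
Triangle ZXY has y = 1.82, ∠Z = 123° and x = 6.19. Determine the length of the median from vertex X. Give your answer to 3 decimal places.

By the law of cosines, z² = x² + y² − 2·x·y·cos Z = 53.9, so z ≈ 7.3417.
Median from X: ½√(2·y² + 2·z² − x²) ≈ 4.362.

m_X ≈ 4.362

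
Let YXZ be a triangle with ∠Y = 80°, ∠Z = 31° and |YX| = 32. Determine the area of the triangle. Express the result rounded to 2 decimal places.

The third angle is ∠X = 180° − ∠Z − ∠Y = 69.00°.
Law of sines: |XZ| = |YX|·sin Y/sin Z ≈ 61.187.
Law of sines: |ZY| = |YX|·sin X/sin Z ≈ 58.005.
Area = ½·|YX|·|XZ|·sin X ≈ 913.97.

area ≈ 913.97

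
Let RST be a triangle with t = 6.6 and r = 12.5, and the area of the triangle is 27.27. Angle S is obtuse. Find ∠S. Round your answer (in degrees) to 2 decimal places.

∠S ≈ 138.62°

From area = ½·t·r·sin S, we get sin S = 2·area/(t·r) ≈ 0.66109.
Taking the obtuse solution, ∠S ≈ 138.62°.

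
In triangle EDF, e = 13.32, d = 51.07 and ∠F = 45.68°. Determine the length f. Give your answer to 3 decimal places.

42.837

By the law of cosines, f² = e² + d² − 2·e·d·cos F = 1835, so f ≈ 42.837.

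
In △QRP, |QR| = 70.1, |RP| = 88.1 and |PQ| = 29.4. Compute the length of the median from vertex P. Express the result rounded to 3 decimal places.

Median from P: ½√(2·|RP|² + 2·|PQ|² − |QR|²) ≈ 55.538.

55.538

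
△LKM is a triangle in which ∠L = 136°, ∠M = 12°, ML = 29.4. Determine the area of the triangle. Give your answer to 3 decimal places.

area ≈ 117.789

The third angle is ∠K = 180° − ∠M − ∠L = 32.00°.
Law of sines: KM = ML·sin L/sin K ≈ 38.54.
Law of sines: LK = ML·sin M/sin K ≈ 11.535.
Area = ½·ML·KM·sin M ≈ 117.79.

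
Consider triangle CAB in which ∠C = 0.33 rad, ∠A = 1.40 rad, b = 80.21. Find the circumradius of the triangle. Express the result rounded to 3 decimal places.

R ≈ 40.619

The third angle is ∠B = π − ∠C − ∠A = 1.412 rad.
Law of sines: c = b·sin C/sin B ≈ 26.324.
Law of sines: a = b·sin A/sin B ≈ 80.055.
Circumradius = b/(2 sin B) ≈ 40.619.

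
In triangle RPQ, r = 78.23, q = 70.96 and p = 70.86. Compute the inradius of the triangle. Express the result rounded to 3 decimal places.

Semiperimeter s = (78.23 + 70.86 + 70.96)/2 = 110.03.
Heron's formula: area = √(110.03·31.795·39.165·39.065) ≈ 2313.5.
Inradius = area/s = 2313.5/110.03 ≈ 21.027.

21.027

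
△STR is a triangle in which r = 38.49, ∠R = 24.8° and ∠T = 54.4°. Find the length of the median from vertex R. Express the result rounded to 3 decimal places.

The third angle is ∠S = 180° − ∠T − ∠R = 100.80°.
Law of sines: s = r·sin S/sin R ≈ 90.137.
Law of sines: t = r·sin T/sin R ≈ 74.612.
Median from R: ½√(2·s² + 2·t² − r²) ≈ 80.47.

m_R ≈ 80.470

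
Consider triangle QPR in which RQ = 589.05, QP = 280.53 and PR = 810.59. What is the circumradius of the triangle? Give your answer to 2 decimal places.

By the law of cosines, cos Q = (RQ² + QP² − PR²) / (2·RQ·QP) ≈ -0.70010, so ∠Q ≈ 134.44°.
Circumradius = PR/(2 sin Q) ≈ 567.61.

567.61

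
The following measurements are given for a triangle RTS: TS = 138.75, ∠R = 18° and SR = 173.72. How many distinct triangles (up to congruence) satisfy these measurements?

2

SR·sin R = 173.72·sin(18°) ≈ 53.68.
Since SR sin R < TS < SR (53.68 < 138.75 < 173.72), two triangles exist.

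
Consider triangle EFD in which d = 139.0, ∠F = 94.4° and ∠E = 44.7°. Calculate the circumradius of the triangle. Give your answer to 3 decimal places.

The third angle is ∠D = 180° − ∠E − ∠F = 40.90°.
Law of sines: e = d·sin E/sin D ≈ 149.33.
Law of sines: f = d·sin F/sin D ≈ 211.67.
Circumradius = d/(2 sin D) ≈ 106.15.

106.149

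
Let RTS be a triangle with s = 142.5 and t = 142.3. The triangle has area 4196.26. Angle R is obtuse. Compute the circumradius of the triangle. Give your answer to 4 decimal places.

From area = ½·t·s·sin R, we get sin R = 2·area/(t·s) ≈ 0.41388.
Taking the obtuse solution, ∠R ≈ 155.55°.
Law of cosines then gives r ≈ 278.34.
Circumradius = r/(2 sin R) ≈ 336.26.

336.2613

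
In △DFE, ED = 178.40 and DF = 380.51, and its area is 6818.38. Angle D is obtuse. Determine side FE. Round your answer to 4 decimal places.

556.4286

From area = ½·ED·DF·sin D, we get sin D = 2·area/(ED·DF) ≈ 0.20089.
Taking the obtuse solution, ∠D ≈ 168.41°.
Law of cosines then gives FE ≈ 556.43.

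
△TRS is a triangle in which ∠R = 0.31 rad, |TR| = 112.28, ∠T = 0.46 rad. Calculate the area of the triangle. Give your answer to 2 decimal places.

The third angle is ∠S = π − ∠T − ∠R = 2.372 rad.
Law of sines: |RS| = |TR|·sin T/sin S ≈ 71.605.
Law of sines: |ST| = |TR|·sin R/sin S ≈ 49.203.
Area = ½·|TR|·|RS|·sin R ≈ 1226.3.

area ≈ 1226.30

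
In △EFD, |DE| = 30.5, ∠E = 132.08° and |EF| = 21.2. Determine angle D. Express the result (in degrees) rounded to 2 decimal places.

By the law of cosines, |FD|² = |DE|² + |EF|² − 2·|DE|·|EF|·cos E = 2246.4, so |FD| ≈ 47.396.
Law of cosines again: cos D = (|FD|² + |DE|² − |EF|²)/(2·|FD|·|DE|) ≈ 0.94328, so ∠D ≈ 19.39°.

∠D ≈ 19.39°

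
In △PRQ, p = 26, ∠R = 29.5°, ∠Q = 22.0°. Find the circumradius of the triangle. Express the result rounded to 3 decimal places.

16.611

The third angle is ∠P = 180° − ∠R − ∠Q = 128.50°.
Law of sines: r = p·sin R/sin P ≈ 16.359.
Law of sines: q = p·sin Q/sin P ≈ 12.445.
Circumradius = p/(2 sin P) ≈ 16.611.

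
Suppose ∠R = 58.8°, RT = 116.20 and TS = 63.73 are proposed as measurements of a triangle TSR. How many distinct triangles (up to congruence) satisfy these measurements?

RT·sin R = 116.20·sin(58.8°) ≈ 99.39.
Since TS = 63.73 < 99.39 = RT sin R, no triangle exists.

0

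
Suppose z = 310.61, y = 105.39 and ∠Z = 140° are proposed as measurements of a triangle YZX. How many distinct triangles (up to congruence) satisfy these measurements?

y·sin Z = 105.39·sin(140°) ≈ 67.74.
Since ∠Z is not acute, a triangle exists only if z > y; here z > y, so there is exactly one triangle.

1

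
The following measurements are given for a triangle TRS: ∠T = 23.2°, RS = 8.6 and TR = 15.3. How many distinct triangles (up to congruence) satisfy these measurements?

2

TR·sin T = 15.3·sin(23.2°) ≈ 6.027.
Since TR sin T < RS < TR (6.027 < 8.6 < 15.3), two triangles exist.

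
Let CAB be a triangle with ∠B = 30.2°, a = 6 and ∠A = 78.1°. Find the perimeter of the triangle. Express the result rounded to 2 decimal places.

The third angle is ∠C = 180° − ∠A − ∠B = 71.70°.
Law of sines: c = a·sin C/sin A ≈ 5.8217.
Law of sines: b = a·sin B/sin A ≈ 3.0844.
Semiperimeter s = (5.8217+6+3.0844)/2 = 7.453.
Perimeter = 5.8217 + 6 + 3.0844 = 14.906.

perimeter ≈ 14.91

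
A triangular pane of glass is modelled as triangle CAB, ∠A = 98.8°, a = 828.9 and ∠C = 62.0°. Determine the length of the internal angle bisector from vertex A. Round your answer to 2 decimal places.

The third angle is ∠B = 180° − ∠C − ∠A = 19.20°.
Law of sines: c = a·sin C/sin A ≈ 740.59.
Law of sines: b = a·sin B/sin A ≈ 275.84.
The bisector from A has length 2·b·c·cos(∠A/2)/(b+c) ≈ 261.59.

261.59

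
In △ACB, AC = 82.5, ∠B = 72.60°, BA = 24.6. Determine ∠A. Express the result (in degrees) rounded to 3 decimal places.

Law of sines: sin C = BA·sin B/AC ≈ 0.28454.
Since AC ≥ BA, only the acute value applies: ∠C ≈ 16.53°.
Then ∠A = 180° − ∠B − ∠C ≈ 90.87°.

∠A ≈ 90.869°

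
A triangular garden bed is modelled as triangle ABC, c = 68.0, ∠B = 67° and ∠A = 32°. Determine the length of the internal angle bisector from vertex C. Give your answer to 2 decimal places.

The third angle is ∠C = 180° − ∠A − ∠B = 81.00°.
Law of sines: a = c·sin A/sin C ≈ 36.484.
Law of sines: b = c·sin B/sin C ≈ 63.375.
The bisector from C has length 2·a·b·cos(∠C/2)/(a+b) ≈ 35.213.

t_C ≈ 35.21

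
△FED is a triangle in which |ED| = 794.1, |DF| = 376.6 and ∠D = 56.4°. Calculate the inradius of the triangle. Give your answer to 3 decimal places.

r ≈ 135.737

By the law of cosines, |FE|² = |ED|² + |DF|² − 2·|ED|·|DF|·cos D = 4.4143e+05, so |FE| ≈ 664.4.
Area = ½·|ED|·|DF|·sin D ≈ 1.2455e+05.
Semiperimeter s = (794.1+376.6+664.4)/2 = 917.55.
Inradius = area/s = 1.2455e+05/917.55 ≈ 135.74.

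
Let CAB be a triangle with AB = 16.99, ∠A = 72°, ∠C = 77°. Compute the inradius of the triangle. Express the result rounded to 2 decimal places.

r ≈ 3.41

The third angle is ∠B = 180° − ∠C − ∠A = 31.00°.
Law of sines: BC = AB·sin A/sin C ≈ 16.583.
Law of sines: CA = AB·sin B/sin C ≈ 8.9807.
Area = ½·AB·BC·sin B ≈ 72.557.
Semiperimeter s = (16.99+16.583+8.9807)/2 = 21.277.
Inradius = area/s = 72.557/21.277 ≈ 3.4101.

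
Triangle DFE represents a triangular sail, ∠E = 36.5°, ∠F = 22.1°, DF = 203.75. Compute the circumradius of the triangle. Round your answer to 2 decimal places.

R ≈ 171.27

The third angle is ∠D = 180° − ∠F − ∠E = 121.40°.
Law of sines: FE = DF·sin D/sin E ≈ 292.37.
Law of sines: ED = DF·sin F/sin E ≈ 128.87.
Circumradius = DF/(2 sin E) ≈ 171.27.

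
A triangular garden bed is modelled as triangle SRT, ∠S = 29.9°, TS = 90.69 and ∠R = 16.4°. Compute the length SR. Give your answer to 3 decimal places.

232.222

The third angle is ∠T = 180° − ∠S − ∠R = 133.70°.
Law of sines: SR = TS·sin T/sin R ≈ 232.22.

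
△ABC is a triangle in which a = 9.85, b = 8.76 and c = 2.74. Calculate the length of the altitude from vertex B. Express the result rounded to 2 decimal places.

h_B ≈ 2.64

Semiperimeter s = (9.85 + 8.76 + 2.74)/2 = 10.675.
Heron's formula: area = √(10.675·0.825·1.915·7.935) ≈ 11.568.
The altitude from B has length 2·area/b ≈ 2.6412.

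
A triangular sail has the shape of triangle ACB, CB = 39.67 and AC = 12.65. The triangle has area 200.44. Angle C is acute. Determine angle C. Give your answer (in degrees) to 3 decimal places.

∠C ≈ 53.020°

From area = ½·AC·CB·sin C, we get sin C = 2·area/(AC·CB) ≈ 0.79884.
Taking the acute solution, ∠C ≈ 53.02°.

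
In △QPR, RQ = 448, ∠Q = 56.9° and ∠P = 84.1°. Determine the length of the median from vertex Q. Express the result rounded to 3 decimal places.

The third angle is ∠R = 180° − ∠Q − ∠P = 39.00°.
Law of sines: PR = RQ·sin Q/sin P ≈ 377.3.
Law of sines: QP = RQ·sin R/sin P ≈ 283.44.
Median from Q: ½√(2·RQ² + 2·QP² − PR²) ≈ 323.93.

323.932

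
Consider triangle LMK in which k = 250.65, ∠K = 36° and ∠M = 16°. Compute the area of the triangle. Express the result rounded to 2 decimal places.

area ≈ 11607.99

The third angle is ∠L = 180° − ∠M − ∠K = 128.00°.
Law of sines: l = k·sin L/sin K ≈ 336.03.
Law of sines: m = k·sin M/sin K ≈ 117.54.
Area = ½·k·l·sin M ≈ 11608.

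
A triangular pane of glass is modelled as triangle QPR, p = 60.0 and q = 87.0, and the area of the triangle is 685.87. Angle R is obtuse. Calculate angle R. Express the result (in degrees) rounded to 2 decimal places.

∠R ≈ 164.76°

From area = ½·q·p·sin R, we get sin R = 2·area/(q·p) ≈ 0.26279.
Taking the obtuse solution, ∠R ≈ 164.76°.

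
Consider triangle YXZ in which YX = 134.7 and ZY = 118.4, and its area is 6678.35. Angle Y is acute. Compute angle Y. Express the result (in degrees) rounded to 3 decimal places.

∠Y ≈ 56.876°

From area = ½·ZY·YX·sin Y, we get sin Y = 2·area/(ZY·YX) ≈ 0.83749.
Taking the acute solution, ∠Y ≈ 56.88°.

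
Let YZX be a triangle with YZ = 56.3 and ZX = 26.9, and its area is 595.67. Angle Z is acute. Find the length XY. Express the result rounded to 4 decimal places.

From area = ½·YZ·ZX·sin Z, we get sin Z = 2·area/(YZ·ZX) ≈ 0.78664.
Taking the acute solution, ∠Z ≈ 0.905 rad.
Law of cosines then gives XY ≈ 44.98.

44.9799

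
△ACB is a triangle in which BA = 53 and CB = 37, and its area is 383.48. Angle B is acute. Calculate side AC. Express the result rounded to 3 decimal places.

From area = ½·CB·BA·sin B, we get sin B = 2·area/(CB·BA) ≈ 0.39111.
Taking the acute solution, ∠B ≈ 23.02°.
Law of cosines then gives AC ≈ 23.841.

23.841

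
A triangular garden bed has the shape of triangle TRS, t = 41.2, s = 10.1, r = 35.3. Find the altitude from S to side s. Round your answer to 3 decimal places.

h_S ≈ 30.773

Semiperimeter p = (41.2 + 35.3 + 10.1)/2 = 43.3.
Heron's formula: area = √(43.3·2.1·8·33.2) ≈ 155.41.
The altitude from S has length 2·area/s ≈ 30.773.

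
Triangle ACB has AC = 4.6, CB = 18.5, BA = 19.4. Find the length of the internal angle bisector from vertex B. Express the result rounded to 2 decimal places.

t_B ≈ 18.80

By the law of cosines, cos B = (CB² + BA² − AC²) / (2·CB·BA) ≈ 0.97165, so ∠B ≈ 13.68°.
The bisector from B has length 2·CB·BA·cos(∠B/2)/(CB+BA) ≈ 18.805.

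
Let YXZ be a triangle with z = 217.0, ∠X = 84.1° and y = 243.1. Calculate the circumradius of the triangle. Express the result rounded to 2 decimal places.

R ≈ 155.21

By the law of cosines, x² = z² + y² − 2·z·y·cos X = 95341, so x ≈ 308.77.
Area = ½·z·y·sin X ≈ 26237.
Circumradius = x/(2 sin X) ≈ 155.21.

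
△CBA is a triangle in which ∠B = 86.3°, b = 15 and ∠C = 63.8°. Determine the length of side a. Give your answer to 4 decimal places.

7.4929

The third angle is ∠A = 180° − ∠C − ∠B = 29.90°.
Law of sines: a = b·sin A/sin B ≈ 7.4929.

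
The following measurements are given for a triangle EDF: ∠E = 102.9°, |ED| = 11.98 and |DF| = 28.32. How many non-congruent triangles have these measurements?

1

|ED|·sin E = 11.98·sin(102.9°) ≈ 11.68.
Since ∠E is not acute, a triangle exists only if |DF| > |ED|; here |DF| > |ED|, so there is exactly one triangle.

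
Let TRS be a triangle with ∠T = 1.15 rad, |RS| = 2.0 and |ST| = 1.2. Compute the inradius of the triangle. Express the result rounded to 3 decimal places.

Law of sines: sin R = |ST|·sin T/|RS| ≈ 0.54766.
Since |RS| ≥ |ST|, only the acute value applies: ∠R ≈ 0.580 rad.
Then ∠S = π − ∠T − ∠R ≈ 1.412 rad.
Law of sines gives |TR| = |RS|·sin S/sin T ≈ 2.1636.
Area = ½·|RS|·|ST|·sin S ≈ 1.1849.
Semiperimeter s = (2+1.2+2.1636)/2 = 2.6818.
Inradius = area/s = 1.1849/2.6818 ≈ 0.44183.

0.442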